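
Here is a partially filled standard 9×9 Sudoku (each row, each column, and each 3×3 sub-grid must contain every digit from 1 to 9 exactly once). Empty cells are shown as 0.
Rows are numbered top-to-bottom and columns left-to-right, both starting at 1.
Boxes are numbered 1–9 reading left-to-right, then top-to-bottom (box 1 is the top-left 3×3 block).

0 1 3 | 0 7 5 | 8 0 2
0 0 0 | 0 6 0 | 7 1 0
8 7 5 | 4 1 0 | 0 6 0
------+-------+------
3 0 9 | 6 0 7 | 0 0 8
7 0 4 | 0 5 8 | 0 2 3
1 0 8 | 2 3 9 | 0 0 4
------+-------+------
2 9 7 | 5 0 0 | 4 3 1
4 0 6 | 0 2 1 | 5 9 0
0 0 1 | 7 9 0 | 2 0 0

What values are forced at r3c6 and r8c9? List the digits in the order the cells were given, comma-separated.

2,7

For r3c6:
  Consider where 2 can go in row 3.
  r3c7 is out (column 7 already has a 2).
  r3c9 is out (column 9 already has a 2).
  So the only cell in row 3 that can hold 2 is r3c6.
  So r3c6 = 2.
For r8c9:
  Row 8 already contains {1, 2, 4, 5, 6, 9}.
  Column 9 already contains {1, 2, 3, 4, 8}.
  Its 3×3 block (box 9) already contains {1, 2, 3, 4, 5, 9}.
  The only value from 1–9 not eliminated is 7, so r8c9 = 7.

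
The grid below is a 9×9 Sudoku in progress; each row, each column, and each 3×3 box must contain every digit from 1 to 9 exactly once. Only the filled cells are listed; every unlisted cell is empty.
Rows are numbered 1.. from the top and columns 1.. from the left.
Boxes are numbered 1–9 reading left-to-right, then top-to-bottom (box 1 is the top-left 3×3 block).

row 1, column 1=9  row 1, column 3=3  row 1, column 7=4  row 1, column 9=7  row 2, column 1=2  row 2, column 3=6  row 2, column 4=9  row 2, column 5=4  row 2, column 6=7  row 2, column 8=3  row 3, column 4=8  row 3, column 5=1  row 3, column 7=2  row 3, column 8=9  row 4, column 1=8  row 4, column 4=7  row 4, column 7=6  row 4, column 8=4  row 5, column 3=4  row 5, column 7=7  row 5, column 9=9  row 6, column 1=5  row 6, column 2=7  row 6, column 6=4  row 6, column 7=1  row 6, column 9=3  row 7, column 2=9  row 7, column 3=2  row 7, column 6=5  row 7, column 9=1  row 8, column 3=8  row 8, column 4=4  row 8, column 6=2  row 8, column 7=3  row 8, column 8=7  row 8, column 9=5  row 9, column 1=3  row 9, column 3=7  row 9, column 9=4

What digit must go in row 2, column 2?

Cell row 2, column 2 itself could take any of {1, 5, 8} by direct elimination.
Consider where 1 can go in row 2.
row 2, column 7 is out (column 7 already has a 1).
row 2, column 9 is out (column 9 already has a 1).
So the only cell in row 2 that can hold 1 is row 2, column 2.
Therefore row 2, column 2 = 1.

1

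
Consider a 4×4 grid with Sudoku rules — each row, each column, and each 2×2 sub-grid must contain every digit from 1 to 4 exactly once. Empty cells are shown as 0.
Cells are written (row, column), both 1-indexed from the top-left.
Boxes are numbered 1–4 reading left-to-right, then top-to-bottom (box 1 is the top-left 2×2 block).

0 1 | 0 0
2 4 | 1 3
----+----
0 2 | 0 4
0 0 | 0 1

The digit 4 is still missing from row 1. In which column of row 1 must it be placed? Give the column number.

3

Consider where 4 can go in row 1.
(1,1) is out (box 1 already has a 4).
(1,4) is out (column 4 already has a 4).
So the only cell in row 1 that can hold 4 is (1,3).
That is column 3.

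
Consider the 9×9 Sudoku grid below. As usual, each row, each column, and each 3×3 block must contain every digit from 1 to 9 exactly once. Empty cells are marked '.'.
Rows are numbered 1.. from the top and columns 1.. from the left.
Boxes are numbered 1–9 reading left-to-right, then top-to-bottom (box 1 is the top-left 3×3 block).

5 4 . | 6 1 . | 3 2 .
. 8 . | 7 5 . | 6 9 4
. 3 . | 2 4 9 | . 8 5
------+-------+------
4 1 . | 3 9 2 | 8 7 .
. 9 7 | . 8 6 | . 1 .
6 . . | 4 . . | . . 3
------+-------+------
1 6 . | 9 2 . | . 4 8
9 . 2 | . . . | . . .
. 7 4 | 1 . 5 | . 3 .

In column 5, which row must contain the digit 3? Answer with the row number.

Consider where 3 can go in column 5.
row 6, column 5 is out (row 6 already has a 3).
row 9, column 5 is out (row 9 already has a 3).
So the only cell in column 5 that can hold 3 is row 8, column 5.
That is row 8.

8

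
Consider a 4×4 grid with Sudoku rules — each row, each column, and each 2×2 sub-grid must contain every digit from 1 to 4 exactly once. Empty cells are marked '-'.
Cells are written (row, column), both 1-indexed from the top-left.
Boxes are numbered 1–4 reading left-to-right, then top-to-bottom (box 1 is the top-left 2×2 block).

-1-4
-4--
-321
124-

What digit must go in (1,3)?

3

Row 1 already contains {1, 4}.
Column 3 already contains {2, 4}.
Its 2×2 block (box 2) already contains {4}.
The only value from 1–4 not eliminated is 3, so (1,3) = 3.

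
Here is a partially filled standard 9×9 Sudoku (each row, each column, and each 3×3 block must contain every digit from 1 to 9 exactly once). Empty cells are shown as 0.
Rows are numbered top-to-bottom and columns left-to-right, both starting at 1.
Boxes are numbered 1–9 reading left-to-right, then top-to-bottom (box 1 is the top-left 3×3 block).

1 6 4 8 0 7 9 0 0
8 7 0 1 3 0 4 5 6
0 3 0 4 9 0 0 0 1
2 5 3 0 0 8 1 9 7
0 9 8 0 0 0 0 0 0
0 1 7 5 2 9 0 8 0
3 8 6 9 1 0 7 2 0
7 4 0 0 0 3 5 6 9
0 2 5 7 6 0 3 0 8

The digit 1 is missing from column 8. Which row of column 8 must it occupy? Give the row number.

9

Consider where 1 can go in column 8.
r1c8 is out (row 1 already has a 1).
r3c8 is out (row 3 already has a 1).
r5c8 is out (box 6 already has a 1).
So the only cell in column 8 that can hold 1 is r9c8.
That is row 9.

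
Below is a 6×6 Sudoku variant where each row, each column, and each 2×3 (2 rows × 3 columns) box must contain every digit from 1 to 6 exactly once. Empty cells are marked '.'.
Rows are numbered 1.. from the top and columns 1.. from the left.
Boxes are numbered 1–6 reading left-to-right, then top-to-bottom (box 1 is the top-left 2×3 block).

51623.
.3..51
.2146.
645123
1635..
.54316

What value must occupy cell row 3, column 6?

Row 3 already contains {1, 2, 4, 6}.
Column 6 already contains {1, 3, 6}.
Its 2×3 block (box 4) already contains {1, 2, 3, 4, 6}.
The only value from 1–6 not eliminated is 5, so row 3, column 6 = 5.

5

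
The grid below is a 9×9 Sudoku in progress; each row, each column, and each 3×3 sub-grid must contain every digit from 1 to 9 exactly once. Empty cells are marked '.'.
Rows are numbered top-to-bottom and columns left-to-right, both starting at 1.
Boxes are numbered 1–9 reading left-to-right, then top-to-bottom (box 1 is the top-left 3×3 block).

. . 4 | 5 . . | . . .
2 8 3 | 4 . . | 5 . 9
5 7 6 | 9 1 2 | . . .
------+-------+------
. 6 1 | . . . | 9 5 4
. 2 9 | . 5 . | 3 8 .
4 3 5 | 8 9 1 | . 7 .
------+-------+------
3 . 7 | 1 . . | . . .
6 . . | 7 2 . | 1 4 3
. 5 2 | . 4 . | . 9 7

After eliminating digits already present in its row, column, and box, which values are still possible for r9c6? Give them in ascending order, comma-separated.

3,6,8

Row 9 already contains {2, 4, 5, 7, 9}.
Column 6 already contains {1, 2}.
Its 3×3 block (box 8) already contains {1, 2, 4, 7}.
Removing those from 1–9 leaves {3, 6, 8} as the candidates for r9c6.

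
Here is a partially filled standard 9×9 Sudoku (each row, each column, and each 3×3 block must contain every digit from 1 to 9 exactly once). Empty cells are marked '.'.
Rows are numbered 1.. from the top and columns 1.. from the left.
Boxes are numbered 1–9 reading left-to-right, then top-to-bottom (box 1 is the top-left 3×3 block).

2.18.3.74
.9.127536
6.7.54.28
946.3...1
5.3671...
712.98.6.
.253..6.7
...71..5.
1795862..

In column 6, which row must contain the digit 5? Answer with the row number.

Consider where 5 can go in column 6.
row 7, column 6 is out (row 7 already has a 5).
row 8, column 6 is out (row 8 already has a 5).
So the only cell in column 6 that can hold 5 is row 4, column 6.
That is row 4.

4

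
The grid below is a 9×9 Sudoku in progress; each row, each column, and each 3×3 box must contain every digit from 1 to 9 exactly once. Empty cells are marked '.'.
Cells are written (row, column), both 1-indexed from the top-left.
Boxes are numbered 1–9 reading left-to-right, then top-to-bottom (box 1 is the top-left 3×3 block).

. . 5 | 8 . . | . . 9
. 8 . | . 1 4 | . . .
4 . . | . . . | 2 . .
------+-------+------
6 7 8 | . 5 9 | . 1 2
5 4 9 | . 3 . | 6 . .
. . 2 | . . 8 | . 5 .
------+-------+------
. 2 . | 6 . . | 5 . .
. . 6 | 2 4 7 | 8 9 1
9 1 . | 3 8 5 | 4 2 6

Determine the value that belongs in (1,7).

1

Cell (1,7) itself could take any of {1, 3, 7} by direct elimination.
Consider where 1 can go in box 3.
(1,8) is out (column 8 already has a 1). (2,7) is out (row 2 already has a 1). (2,8) is out (row 2 already has a 1). (2,9) is out (row 2 already has a 1). The remaining empty cells in box 3 are similarly blocked.
So the only cell in box 3 that can hold 1 is (1,7).
Therefore (1,7) = 1.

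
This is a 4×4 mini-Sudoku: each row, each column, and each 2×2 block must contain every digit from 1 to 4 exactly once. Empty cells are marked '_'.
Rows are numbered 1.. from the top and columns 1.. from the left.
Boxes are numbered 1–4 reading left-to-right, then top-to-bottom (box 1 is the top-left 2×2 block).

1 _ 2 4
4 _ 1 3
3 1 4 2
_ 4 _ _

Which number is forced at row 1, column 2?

Row 1 already contains {1, 2, 4}.
Column 2 already contains {1, 4}.
Its 2×2 block (box 1) already contains {1, 4}.
The only value from 1–4 not eliminated is 3, so row 1, column 2 = 3.

3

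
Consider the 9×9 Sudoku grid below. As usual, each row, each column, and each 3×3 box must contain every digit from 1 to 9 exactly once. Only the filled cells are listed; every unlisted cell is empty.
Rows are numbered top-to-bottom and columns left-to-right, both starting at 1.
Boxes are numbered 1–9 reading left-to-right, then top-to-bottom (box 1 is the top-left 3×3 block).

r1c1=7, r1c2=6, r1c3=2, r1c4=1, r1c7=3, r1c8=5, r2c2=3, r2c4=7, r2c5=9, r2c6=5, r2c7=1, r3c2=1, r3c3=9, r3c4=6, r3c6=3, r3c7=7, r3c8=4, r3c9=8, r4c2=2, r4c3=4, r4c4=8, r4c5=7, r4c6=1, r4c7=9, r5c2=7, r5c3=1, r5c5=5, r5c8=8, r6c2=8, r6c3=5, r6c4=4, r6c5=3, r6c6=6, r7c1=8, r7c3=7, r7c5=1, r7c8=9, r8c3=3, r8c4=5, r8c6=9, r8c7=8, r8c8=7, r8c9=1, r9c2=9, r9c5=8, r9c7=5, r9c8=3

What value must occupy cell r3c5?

Row 3 already contains {1, 3, 4, 6, 7, 8, 9}.
Column 5 already contains {1, 3, 5, 7, 8, 9}.
Its 3×3 block (box 2) already contains {1, 3, 5, 6, 7, 9}.
The only value from 1–9 not eliminated is 2, so r3c5 = 2.

2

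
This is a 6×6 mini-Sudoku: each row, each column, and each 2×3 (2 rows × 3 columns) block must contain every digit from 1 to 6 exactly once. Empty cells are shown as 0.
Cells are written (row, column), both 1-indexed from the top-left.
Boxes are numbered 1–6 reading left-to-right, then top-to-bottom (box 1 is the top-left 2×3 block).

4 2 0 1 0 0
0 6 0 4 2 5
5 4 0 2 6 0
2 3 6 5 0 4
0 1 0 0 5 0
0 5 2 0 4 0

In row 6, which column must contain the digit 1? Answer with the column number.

Consider where 1 can go in row 6.
(6,1) is out (box 5 already has a 1).
(6,4) is out (column 4 already has a 1).
So the only cell in row 6 that can hold 1 is (6,6).
That is column 6.

6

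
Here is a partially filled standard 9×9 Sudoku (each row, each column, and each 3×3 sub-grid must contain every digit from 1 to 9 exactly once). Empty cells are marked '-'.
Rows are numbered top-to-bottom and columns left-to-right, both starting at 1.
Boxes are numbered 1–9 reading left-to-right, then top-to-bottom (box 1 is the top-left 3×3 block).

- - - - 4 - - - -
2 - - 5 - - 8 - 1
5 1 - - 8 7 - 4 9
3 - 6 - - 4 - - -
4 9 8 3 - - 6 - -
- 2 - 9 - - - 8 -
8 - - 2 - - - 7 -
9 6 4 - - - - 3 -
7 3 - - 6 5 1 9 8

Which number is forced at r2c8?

Row 2 already contains {1, 2, 5, 8}.
Column 8 already contains {3, 4, 7, 8, 9}.
Its 3×3 block (box 3) already contains {1, 4, 8, 9}.
The only value from 1–9 not eliminated is 6, so r2c8 = 6.

6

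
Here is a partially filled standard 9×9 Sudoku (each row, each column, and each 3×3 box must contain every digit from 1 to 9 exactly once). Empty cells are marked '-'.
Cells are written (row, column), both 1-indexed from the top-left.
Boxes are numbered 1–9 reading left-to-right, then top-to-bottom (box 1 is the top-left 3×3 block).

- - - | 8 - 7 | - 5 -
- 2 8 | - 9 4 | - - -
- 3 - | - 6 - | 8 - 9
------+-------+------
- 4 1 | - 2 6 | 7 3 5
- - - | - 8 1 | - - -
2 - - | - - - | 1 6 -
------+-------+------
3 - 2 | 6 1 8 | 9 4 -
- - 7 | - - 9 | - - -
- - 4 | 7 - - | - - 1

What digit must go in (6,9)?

8

Cell (6,9) itself could take any of {4, 8} by direct elimination.
Consider where 8 can go in box 6.
(5,7) is out (row 5 already has a 8).
(5,8) is out (row 5 already has a 8).
(5,9) is out (row 5 already has a 8).
So the only cell in box 6 that can hold 8 is (6,9).
Therefore (6,9) = 8.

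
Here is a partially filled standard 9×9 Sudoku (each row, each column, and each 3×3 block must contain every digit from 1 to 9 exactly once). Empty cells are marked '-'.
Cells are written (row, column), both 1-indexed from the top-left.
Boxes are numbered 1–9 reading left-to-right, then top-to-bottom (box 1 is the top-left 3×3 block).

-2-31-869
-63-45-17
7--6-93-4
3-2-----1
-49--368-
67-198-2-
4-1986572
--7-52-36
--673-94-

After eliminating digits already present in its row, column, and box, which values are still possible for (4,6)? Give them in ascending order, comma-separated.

Row 4 already contains {1, 2, 3}.
Column 6 already contains {2, 3, 5, 6, 8, 9}.
Its 3×3 block (box 5) already contains {1, 3, 8, 9}.
Removing those from 1–9 leaves {4, 7} as the candidates for (4,6).

4,7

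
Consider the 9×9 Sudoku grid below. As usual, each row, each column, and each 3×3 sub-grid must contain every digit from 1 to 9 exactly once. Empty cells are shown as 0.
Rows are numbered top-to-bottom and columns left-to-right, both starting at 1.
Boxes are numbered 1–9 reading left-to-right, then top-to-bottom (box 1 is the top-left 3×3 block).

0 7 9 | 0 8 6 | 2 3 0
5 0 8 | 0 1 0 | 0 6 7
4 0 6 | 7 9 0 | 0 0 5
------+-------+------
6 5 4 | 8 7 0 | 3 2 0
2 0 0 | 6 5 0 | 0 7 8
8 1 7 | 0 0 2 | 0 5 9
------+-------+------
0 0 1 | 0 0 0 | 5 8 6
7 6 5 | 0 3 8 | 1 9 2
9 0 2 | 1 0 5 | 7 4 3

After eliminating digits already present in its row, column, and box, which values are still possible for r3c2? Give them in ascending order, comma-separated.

Row 3 already contains {4, 5, 6, 7, 9}.
Column 2 already contains {1, 5, 6, 7}.
Its 3×3 block (box 1) already contains {4, 5, 6, 7, 8, 9}.
Removing those from 1–9 leaves {2, 3} as the candidates for r3c2.

2,3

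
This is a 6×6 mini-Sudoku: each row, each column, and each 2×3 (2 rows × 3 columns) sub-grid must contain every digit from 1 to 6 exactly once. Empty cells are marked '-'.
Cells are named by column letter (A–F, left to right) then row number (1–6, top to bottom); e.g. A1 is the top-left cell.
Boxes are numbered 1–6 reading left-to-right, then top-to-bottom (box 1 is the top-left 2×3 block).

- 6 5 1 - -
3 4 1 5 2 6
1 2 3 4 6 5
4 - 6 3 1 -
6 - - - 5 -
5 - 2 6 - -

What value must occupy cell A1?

Row 1 already contains {1, 5, 6}.
Column A already contains {1, 3, 4, 5, 6}.
Its 2×3 block (box 1) already contains {1, 3, 4, 5, 6}.
The only value from 1–6 not eliminated is 2, so A1 = 2.

2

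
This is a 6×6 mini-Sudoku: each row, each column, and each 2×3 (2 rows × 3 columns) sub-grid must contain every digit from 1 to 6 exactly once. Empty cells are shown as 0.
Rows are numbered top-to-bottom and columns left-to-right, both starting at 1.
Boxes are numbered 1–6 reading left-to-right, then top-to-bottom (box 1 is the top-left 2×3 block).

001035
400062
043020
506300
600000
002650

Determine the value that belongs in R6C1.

Cell R6C1 itself could take any of {1, 3} by direct elimination.
Consider where 3 can go in column 1.
R1C1 is out (row 1 already has a 3).
R3C1 is out (row 3 already has a 3).
So the only cell in column 1 that can hold 3 is R6C1.
Therefore R6C1 = 3.

3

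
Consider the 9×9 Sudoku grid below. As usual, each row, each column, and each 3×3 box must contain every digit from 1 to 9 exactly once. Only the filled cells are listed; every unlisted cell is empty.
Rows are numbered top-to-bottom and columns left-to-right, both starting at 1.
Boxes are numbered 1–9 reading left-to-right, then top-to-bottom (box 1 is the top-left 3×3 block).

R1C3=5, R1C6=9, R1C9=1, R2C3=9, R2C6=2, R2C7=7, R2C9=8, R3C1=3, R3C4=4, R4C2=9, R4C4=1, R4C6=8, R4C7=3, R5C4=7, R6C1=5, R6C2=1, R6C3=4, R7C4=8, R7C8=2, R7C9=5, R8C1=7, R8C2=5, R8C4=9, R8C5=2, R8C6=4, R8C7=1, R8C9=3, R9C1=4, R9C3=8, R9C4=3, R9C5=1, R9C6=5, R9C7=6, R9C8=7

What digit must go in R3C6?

Cell R3C6 itself could take any of {1, 6, 7} by direct elimination.
Consider where 1 can go in box 2.
R1C4 is out (row 1 already has a 1).
R1C5 is out (row 1 already has a 1).
R2C4 is out (column 4 already has a 1).
R2C5 is out (column 5 already has a 1).
R3C5 is out (column 5 already has a 1).
So the only cell in box 2 that can hold 1 is R3C6.
Therefore R3C6 = 1.

1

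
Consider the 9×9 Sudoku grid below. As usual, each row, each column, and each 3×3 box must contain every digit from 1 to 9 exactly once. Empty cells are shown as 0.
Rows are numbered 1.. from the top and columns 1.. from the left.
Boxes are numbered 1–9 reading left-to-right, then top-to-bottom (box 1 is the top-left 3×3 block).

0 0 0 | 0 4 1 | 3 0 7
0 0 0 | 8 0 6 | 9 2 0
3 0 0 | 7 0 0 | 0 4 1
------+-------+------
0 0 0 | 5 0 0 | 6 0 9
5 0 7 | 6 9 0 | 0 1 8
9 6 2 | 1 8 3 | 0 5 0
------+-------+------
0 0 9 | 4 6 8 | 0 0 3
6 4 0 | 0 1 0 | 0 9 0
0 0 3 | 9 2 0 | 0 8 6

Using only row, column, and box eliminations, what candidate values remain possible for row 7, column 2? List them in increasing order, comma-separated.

Row 7 already contains {3, 4, 6, 8, 9}.
Column 2 already contains {4, 6}.
Its 3×3 block (box 7) already contains {3, 4, 6, 9}.
Removing those from 1–9 leaves {1, 2, 5, 7} as the candidates for row 7, column 2.

1,2,5,7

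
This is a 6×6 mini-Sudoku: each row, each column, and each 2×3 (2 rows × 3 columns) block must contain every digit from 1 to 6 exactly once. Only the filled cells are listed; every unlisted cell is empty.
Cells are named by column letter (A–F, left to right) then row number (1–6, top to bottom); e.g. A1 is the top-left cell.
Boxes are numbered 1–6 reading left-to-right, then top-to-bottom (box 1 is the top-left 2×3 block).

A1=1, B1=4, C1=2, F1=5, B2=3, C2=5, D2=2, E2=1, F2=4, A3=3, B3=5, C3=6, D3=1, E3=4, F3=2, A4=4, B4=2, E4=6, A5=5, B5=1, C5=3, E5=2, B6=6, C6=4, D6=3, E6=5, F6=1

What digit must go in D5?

Cell D5 itself could take any of {4, 6} by direct elimination.
Consider where 4 can go in box 6.
F5 is out (column F already has a 4).
So the only cell in box 6 that can hold 4 is D5.
Therefore D5 = 4.

4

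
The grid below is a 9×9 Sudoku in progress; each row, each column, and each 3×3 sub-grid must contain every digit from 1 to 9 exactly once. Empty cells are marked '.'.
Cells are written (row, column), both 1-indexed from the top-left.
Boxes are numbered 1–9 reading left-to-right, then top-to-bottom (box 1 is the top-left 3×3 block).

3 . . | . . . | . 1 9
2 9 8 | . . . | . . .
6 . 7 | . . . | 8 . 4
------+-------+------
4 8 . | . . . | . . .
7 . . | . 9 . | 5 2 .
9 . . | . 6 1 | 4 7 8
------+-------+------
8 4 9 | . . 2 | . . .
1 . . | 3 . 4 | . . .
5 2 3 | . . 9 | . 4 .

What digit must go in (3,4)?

9

Cell (3,4) itself could take any of {1, 2, 5, 9} by direct elimination.
Consider where 9 can go in box 2.
(1,4) is out (row 1 already has a 9). (1,5) is out (row 1 already has a 9). (1,6) is out (row 1 already has a 9). (2,4) is out (row 2 already has a 9). The remaining empty cells in box 2 are similarly blocked.
So the only cell in box 2 that can hold 9 is (3,4).
Therefore (3,4) = 9.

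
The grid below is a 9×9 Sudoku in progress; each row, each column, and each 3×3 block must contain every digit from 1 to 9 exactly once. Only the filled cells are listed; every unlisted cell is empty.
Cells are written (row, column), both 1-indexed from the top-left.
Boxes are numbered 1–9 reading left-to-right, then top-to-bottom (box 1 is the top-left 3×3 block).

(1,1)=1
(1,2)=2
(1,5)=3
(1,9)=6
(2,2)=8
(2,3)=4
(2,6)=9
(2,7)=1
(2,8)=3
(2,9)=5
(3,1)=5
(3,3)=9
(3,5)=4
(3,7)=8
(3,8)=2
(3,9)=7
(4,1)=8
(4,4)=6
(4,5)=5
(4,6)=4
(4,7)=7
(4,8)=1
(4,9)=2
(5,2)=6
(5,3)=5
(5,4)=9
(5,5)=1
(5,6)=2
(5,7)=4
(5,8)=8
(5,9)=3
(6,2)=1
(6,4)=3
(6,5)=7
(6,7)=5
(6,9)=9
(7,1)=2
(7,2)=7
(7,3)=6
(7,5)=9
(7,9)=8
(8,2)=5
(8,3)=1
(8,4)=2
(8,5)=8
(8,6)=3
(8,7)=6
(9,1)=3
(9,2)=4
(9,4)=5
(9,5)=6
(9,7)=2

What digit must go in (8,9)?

Row 8 already contains {1, 2, 3, 5, 6, 8}.
Column 9 already contains {2, 3, 5, 6, 7, 8, 9}.
Its 3×3 block (box 9) already contains {2, 6, 8}.
The only value from 1–9 not eliminated is 4, so (8,9) = 4.

4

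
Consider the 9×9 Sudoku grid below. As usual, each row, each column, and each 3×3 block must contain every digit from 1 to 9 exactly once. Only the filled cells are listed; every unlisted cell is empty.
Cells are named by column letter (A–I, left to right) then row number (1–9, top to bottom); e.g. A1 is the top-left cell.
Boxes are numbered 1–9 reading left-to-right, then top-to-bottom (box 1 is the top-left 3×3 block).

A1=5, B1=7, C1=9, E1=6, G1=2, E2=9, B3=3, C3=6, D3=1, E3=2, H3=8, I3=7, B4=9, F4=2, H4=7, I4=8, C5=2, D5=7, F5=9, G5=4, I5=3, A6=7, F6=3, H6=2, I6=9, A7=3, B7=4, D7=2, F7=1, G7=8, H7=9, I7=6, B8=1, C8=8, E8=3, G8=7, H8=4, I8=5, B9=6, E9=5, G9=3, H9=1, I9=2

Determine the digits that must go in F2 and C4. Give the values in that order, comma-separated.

For F2:
  Consider where 7 can go in row 2.
  A2 is out (column A already has a 7). B2 is out (column B already has a 7). C2 is out (box 1 already has a 7). D2 is out (column D already has a 7). The remaining empty cells in row 2 are similarly blocked.
  So the only cell in row 2 that can hold 7 is F2.
  So F2 = 7.
For C4:
  Consider where 3 can go in row 4.
  A4 is out (column A already has a 3).
  D4 is out (box 5 already has a 3).
  E4 is out (column E already has a 3).
  G4 is out (column G already has a 3).
  So the only cell in row 4 that can hold 3 is C4.
  So C4 = 3.

7,3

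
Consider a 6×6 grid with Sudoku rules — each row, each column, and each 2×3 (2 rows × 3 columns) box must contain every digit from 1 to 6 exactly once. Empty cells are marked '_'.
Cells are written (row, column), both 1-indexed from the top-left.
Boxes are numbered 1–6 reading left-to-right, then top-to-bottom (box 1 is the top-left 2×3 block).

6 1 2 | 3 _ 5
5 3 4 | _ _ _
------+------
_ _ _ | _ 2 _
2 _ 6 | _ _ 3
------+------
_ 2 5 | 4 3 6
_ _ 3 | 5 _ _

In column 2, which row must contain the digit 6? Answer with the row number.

6

Consider where 6 can go in column 2.
(3,2) is out (box 3 already has a 6).
(4,2) is out (row 4 already has a 6).
So the only cell in column 2 that can hold 6 is (6,2).
That is row 6.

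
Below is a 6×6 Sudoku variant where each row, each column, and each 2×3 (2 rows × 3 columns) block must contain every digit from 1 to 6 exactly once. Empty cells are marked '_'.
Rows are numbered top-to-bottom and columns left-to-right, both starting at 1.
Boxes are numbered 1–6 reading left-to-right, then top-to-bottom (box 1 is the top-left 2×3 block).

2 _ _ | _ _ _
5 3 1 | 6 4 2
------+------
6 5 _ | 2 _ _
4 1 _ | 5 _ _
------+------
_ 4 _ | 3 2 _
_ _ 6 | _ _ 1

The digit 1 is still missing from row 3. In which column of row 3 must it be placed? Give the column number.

Consider where 1 can go in row 3.
R3C3 is out (column 3 already has a 1).
R3C6 is out (column 6 already has a 1).
So the only cell in row 3 that can hold 1 is R3C5.
That is column 5.

5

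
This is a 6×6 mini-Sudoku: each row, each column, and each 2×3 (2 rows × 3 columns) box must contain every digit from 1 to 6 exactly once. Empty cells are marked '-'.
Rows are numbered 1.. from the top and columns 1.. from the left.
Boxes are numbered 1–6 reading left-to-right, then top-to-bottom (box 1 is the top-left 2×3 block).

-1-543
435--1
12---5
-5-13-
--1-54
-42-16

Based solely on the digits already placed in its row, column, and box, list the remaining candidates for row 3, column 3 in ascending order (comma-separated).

3,4,6

Row 3 already contains {1, 2, 5}.
Column 3 already contains {1, 2, 5}.
Its 2×3 block (box 3) already contains {1, 2, 5}.
Removing those from 1–6 leaves {3, 4, 6} as the candidates for row 3, column 3.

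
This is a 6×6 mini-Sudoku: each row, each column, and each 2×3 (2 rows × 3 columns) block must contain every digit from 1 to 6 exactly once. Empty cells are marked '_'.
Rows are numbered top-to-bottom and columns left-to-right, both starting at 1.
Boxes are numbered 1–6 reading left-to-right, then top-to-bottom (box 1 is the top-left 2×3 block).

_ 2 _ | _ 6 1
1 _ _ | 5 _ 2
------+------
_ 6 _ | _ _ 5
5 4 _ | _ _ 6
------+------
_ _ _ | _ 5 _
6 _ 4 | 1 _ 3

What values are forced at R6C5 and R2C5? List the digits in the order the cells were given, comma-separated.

For R6C5:
  Row 6 already contains {1, 3, 4, 6}.
  Column 5 already contains {5, 6}.
  Its 2×3 block (box 6) already contains {1, 3, 5}.
  The only value from 1–6 not eliminated is 2, so R6C5 = 2.
For R2C5:
  Consider where 4 can go in row 2.
  R2C2 is out (column 2 already has a 4).
  R2C3 is out (column 3 already has a 4).
  So the only cell in row 2 that can hold 4 is R2C5.
  So R2C5 = 4.

2,4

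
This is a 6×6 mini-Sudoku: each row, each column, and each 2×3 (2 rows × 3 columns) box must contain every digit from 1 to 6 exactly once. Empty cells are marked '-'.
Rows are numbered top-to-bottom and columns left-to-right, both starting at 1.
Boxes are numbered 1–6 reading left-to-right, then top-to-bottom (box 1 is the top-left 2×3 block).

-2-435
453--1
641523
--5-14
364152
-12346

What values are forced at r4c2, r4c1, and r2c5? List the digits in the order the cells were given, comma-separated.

For r4c2:
  Row 4 already contains {1, 4, 5}.
  Column 2 already contains {1, 2, 4, 5, 6}.
  Its 2×3 block (box 3) already contains {1, 4, 5, 6}.
  The only value from 1–6 not eliminated is 3, so r4c2 = 3.
For r4c1:
  Row 4 already contains {1, 4, 5}.
  Column 1 already contains {3, 4, 6}.
  Its 2×3 block (box 3) already contains {1, 4, 5, 6}.
  The only value from 1–6 not eliminated is 2, so r4c1 = 2.
For r2c5:
  Row 2 already contains {1, 3, 4, 5}.
  Column 5 already contains {1, 2, 3, 4, 5}.
  Its 2×3 block (box 2) already contains {1, 3, 4, 5}.
  The only value from 1–6 not eliminated is 6, so r2c5 = 6.

3,2,6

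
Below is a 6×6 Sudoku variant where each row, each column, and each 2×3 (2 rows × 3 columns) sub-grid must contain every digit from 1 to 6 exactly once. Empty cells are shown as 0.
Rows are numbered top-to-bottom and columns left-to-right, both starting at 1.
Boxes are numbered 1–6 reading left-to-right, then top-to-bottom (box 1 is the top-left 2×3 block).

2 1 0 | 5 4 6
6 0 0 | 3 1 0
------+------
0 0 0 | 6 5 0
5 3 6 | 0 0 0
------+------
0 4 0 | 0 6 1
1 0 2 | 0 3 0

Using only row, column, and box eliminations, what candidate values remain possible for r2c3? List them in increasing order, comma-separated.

Row 2 already contains {1, 3, 6}.
Column 3 already contains {2, 6}.
Its 2×3 block (box 1) already contains {1, 2, 6}.
Removing those from 1–6 leaves {4, 5} as the candidates for r2c3.

4,5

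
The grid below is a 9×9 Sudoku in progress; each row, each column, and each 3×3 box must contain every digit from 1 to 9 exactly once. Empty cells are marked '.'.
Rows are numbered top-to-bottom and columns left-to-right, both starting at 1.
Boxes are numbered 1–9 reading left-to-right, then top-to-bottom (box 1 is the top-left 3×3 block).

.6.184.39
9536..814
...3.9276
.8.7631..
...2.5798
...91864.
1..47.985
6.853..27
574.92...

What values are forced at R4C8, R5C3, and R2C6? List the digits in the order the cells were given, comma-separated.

For R4C8:
  Row 4 already contains {1, 3, 6, 7, 8}.
  Column 8 already contains {1, 2, 3, 4, 7, 8, 9}.
  Its 3×3 block (box 6) already contains {1, 4, 6, 7, 8, 9}.
  The only value from 1–9 not eliminated is 5, so R4C8 = 5.
For R5C3:
  Consider where 6 can go in column 3.
  R1C3 is out (row 1 already has a 6).
  R3C3 is out (row 3 already has a 6).
  R4C3 is out (row 4 already has a 6).
  R6C3 is out (row 6 already has a 6).
  R7C3 is out (box 7 already has a 6).
  So the only cell in column 3 that can hold 6 is R5C3.
  So R5C3 = 6.
For R2C6:
  Row 2 already contains {1, 3, 4, 5, 6, 8, 9}.
  Column 6 already contains {2, 3, 4, 5, 8, 9}.
  Its 3×3 block (box 2) already contains {1, 3, 4, 6, 8, 9}.
  The only value from 1–9 not eliminated is 7, so R2C6 = 7.

5,6,7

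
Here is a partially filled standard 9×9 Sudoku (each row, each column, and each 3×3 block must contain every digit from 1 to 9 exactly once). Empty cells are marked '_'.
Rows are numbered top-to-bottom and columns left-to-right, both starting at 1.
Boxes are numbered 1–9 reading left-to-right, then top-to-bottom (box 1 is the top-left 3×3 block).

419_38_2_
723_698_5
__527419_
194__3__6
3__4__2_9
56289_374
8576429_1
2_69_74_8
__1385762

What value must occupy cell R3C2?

Row 3 already contains {1, 2, 4, 5, 7, 9}.
Column 2 already contains {1, 2, 5, 6, 9}.
Its 3×3 block (box 1) already contains {1, 2, 3, 4, 5, 7, 9}.
The only value from 1–9 not eliminated is 8, so R3C2 = 8.

8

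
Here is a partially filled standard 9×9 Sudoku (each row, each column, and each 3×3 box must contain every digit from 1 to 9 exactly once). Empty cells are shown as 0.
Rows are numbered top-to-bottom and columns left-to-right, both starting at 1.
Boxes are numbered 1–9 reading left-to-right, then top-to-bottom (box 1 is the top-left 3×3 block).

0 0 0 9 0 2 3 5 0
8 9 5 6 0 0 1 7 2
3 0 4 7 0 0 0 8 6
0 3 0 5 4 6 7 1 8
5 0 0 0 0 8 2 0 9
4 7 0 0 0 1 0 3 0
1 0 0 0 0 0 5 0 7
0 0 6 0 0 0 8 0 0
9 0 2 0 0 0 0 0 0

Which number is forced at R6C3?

8

Cell R6C3 itself could take any of {8, 9} by direct elimination.
Consider where 8 can go in row 6.
R6C4 is out (box 5 already has a 8).
R6C5 is out (box 5 already has a 8).
R6C7 is out (column 7 already has a 8).
R6C9 is out (column 9 already has a 8).
So the only cell in row 6 that can hold 8 is R6C3.
Therefore R6C3 = 8.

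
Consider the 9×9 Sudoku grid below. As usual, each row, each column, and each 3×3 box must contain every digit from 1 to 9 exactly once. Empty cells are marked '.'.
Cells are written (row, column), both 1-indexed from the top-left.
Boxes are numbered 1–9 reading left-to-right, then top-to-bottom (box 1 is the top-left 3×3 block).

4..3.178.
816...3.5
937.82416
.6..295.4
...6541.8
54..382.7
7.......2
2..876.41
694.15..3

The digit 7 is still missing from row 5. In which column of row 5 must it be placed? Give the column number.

Consider where 7 can go in row 5.
(5,1) is out (column 1 already has a 7).
(5,3) is out (column 3 already has a 7).
(5,8) is out (box 6 already has a 7).
So the only cell in row 5 that can hold 7 is (5,2).
That is column 2.

2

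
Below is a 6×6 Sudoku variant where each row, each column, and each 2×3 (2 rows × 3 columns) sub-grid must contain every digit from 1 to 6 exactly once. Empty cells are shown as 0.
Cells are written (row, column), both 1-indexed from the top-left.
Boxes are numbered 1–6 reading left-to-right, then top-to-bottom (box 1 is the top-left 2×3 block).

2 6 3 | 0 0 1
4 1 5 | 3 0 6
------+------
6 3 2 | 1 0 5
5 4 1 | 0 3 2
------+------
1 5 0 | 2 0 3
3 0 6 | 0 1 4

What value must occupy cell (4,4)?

Row 4 already contains {1, 2, 3, 4, 5}.
Column 4 already contains {1, 2, 3}.
Its 2×3 block (box 4) already contains {1, 2, 3, 5}.
The only value from 1–6 not eliminated is 6, so (4,4) = 6.

6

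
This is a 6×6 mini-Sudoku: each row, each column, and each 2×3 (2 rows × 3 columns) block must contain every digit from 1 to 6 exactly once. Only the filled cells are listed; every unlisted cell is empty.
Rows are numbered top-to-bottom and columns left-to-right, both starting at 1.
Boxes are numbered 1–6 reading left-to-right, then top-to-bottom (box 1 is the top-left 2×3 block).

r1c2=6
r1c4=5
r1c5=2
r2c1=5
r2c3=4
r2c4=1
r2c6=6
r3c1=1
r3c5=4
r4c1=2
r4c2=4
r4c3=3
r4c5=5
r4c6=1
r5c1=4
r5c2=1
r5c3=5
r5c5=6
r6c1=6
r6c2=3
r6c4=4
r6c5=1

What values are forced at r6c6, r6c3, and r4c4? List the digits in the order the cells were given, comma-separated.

For r6c6:
  Consider where 5 can go in row 6.
  r6c3 is out (column 3 already has a 5).
  So the only cell in row 6 that can hold 5 is r6c6.
  So r6c6 = 5.
For r6c3:
  Row 6 already contains {1, 3, 4, 6}.
  Column 3 already contains {3, 4, 5}.
  Its 2×3 block (box 5) already contains {1, 3, 4, 5, 6}.
  The only value from 1–6 not eliminated is 2, so r6c3 = 2.
For r4c4:
  Row 4 already contains {1, 2, 3, 4, 5}.
  Column 4 already contains {1, 4, 5}.
  Its 2×3 block (box 4) already contains {1, 4, 5}.
  The only value from 1–6 not eliminated is 6, so r4c4 = 6.

5,2,6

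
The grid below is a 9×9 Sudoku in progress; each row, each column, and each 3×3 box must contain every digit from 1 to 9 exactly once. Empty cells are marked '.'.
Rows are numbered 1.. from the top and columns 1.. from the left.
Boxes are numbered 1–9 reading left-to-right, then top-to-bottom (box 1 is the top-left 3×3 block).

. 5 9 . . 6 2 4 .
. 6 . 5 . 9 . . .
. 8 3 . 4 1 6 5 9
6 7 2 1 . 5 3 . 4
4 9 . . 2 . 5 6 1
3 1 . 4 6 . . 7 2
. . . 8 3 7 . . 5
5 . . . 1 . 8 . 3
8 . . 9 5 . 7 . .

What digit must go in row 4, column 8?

Cell row 4, column 8 itself could take any of {8, 9} by direct elimination.
Consider where 8 can go in box 6.
row 6, column 7 is out (column 7 already has a 8).
So the only cell in box 6 that can hold 8 is row 4, column 8.
Therefore row 4, column 8 = 8.

8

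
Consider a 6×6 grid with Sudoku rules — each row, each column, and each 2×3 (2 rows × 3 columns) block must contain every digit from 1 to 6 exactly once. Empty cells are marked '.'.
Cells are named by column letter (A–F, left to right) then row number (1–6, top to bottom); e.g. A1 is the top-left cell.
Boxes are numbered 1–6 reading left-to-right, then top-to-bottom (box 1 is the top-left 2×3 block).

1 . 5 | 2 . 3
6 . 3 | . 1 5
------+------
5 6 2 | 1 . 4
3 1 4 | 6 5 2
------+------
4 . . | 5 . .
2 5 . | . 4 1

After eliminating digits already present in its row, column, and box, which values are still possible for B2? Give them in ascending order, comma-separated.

2,4

Row 2 already contains {1, 3, 5, 6}.
Column B already contains {1, 5, 6}.
Its 2×3 block (box 1) already contains {1, 3, 5, 6}.
Removing those from 1–6 leaves {2, 4} as the candidates for B2.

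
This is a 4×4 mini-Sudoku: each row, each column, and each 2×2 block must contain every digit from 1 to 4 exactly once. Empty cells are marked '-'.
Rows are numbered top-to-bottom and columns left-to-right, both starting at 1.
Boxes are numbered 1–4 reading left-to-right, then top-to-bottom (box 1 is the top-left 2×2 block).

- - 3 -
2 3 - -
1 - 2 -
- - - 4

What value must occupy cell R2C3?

Cell R2C3 itself could take any of {1, 4} by direct elimination.
Consider where 4 can go in row 2.
R2C4 is out (column 4 already has a 4).
So the only cell in row 2 that can hold 4 is R2C3.
Therefore R2C3 = 4.

4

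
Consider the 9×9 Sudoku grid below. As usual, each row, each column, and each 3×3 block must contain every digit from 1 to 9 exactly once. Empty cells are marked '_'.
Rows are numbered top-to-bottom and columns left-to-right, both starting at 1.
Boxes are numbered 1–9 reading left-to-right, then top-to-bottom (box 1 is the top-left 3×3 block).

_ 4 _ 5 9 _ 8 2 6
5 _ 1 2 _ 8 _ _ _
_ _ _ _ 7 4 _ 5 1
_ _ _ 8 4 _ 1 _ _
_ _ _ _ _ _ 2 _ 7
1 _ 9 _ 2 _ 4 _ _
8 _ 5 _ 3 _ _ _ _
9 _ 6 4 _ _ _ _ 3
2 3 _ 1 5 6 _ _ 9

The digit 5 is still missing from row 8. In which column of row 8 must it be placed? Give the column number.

7

Consider where 5 can go in row 8.
r8c2 is out (box 7 already has a 5).
r8c5 is out (column 5 already has a 5).
r8c6 is out (box 8 already has a 5).
r8c8 is out (column 8 already has a 5).
So the only cell in row 8 that can hold 5 is r8c7.
That is column 7.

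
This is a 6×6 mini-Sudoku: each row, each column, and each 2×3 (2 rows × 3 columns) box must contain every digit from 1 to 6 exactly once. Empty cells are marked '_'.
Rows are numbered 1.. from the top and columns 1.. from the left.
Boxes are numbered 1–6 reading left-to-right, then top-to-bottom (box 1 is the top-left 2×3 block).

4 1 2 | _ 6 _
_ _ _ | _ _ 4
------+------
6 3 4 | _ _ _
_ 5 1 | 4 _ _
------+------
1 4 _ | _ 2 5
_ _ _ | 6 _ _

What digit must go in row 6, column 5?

4

Cell row 6, column 5 itself could take any of {1, 3, 4} by direct elimination.
Consider where 4 can go in box 6.
row 5, column 4 is out (row 5 already has a 4).
row 6, column 6 is out (column 6 already has a 4).
So the only cell in box 6 that can hold 4 is row 6, column 5.
Therefore row 6, column 5 = 4.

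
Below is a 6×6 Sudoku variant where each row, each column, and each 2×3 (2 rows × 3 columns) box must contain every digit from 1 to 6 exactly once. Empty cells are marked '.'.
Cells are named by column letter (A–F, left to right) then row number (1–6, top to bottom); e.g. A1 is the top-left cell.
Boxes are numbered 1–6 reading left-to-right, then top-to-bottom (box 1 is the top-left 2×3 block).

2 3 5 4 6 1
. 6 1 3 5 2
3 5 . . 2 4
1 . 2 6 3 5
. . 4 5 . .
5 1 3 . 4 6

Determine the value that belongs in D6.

2

Row 6 already contains {1, 3, 4, 5, 6}.
Column D already contains {3, 4, 5, 6}.
Its 2×3 block (box 6) already contains {4, 5, 6}.
The only value from 1–6 not eliminated is 2, so D6 = 2.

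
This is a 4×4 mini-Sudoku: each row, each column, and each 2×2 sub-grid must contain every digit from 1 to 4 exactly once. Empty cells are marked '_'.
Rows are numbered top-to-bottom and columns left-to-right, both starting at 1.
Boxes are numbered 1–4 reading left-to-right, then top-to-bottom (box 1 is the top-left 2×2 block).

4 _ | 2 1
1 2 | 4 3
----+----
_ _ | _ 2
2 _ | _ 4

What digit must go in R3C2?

4

Cell R3C2 itself could take any of {1, 3, 4} by direct elimination.
Consider where 4 can go in box 3.
R3C1 is out (column 1 already has a 4).
R4C2 is out (row 4 already has a 4).
So the only cell in box 3 that can hold 4 is R3C2.
Therefore R3C2 = 4.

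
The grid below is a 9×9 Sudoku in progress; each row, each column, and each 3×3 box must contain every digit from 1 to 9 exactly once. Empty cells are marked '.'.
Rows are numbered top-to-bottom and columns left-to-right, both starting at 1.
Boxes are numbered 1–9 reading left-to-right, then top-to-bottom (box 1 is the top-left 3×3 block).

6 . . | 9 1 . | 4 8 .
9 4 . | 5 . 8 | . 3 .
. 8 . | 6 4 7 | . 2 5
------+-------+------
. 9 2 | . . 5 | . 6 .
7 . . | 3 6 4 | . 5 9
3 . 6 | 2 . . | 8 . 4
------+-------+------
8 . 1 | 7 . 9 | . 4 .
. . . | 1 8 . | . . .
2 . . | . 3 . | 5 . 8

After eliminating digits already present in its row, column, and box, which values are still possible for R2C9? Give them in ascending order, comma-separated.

Row 2 already contains {3, 4, 5, 8, 9}.
Column 9 already contains {4, 5, 8, 9}.
Its 3×3 block (box 3) already contains {2, 3, 4, 5, 8}.
Removing those from 1–9 leaves {1, 6, 7} as the candidates for R2C9.

1,6,7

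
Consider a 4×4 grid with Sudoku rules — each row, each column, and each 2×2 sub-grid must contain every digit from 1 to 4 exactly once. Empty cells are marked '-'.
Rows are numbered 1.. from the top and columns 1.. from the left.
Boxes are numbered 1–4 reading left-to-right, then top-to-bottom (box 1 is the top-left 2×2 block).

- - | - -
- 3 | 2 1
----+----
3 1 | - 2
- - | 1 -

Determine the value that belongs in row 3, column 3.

4

Row 3 already contains {1, 2, 3}.
Column 3 already contains {1, 2}.
Its 2×2 block (box 4) already contains {1, 2}.
The only value from 1–4 not eliminated is 4, so row 3, column 3 = 4.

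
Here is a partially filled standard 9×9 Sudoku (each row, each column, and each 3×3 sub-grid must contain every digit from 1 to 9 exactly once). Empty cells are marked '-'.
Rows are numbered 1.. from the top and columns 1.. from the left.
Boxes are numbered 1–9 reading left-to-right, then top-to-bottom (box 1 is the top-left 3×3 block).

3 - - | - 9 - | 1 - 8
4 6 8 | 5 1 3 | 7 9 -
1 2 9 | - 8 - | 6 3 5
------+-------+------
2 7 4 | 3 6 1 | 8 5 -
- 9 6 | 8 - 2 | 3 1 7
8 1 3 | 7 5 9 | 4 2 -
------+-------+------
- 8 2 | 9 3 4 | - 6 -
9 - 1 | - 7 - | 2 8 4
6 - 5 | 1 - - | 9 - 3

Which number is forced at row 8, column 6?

Cell row 8, column 6 itself could take any of {5, 6} by direct elimination.
Consider where 5 can go in row 8.
row 8, column 2 is out (box 7 already has a 5).
row 8, column 4 is out (column 4 already has a 5).
So the only cell in row 8 that can hold 5 is row 8, column 6.
Therefore row 8, column 6 = 5.

5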